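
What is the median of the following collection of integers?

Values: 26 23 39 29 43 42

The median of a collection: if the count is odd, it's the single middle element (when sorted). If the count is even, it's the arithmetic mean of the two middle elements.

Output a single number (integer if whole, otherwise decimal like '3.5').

Step 1: insert 26 -> lo=[26] (size 1, max 26) hi=[] (size 0) -> median=26
Step 2: insert 23 -> lo=[23] (size 1, max 23) hi=[26] (size 1, min 26) -> median=24.5
Step 3: insert 39 -> lo=[23, 26] (size 2, max 26) hi=[39] (size 1, min 39) -> median=26
Step 4: insert 29 -> lo=[23, 26] (size 2, max 26) hi=[29, 39] (size 2, min 29) -> median=27.5
Step 5: insert 43 -> lo=[23, 26, 29] (size 3, max 29) hi=[39, 43] (size 2, min 39) -> median=29
Step 6: insert 42 -> lo=[23, 26, 29] (size 3, max 29) hi=[39, 42, 43] (size 3, min 39) -> median=34

Answer: 34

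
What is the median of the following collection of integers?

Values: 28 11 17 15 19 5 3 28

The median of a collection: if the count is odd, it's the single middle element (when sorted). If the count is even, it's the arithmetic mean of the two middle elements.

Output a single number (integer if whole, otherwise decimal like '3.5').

Answer: 16

Derivation:
Step 1: insert 28 -> lo=[28] (size 1, max 28) hi=[] (size 0) -> median=28
Step 2: insert 11 -> lo=[11] (size 1, max 11) hi=[28] (size 1, min 28) -> median=19.5
Step 3: insert 17 -> lo=[11, 17] (size 2, max 17) hi=[28] (size 1, min 28) -> median=17
Step 4: insert 15 -> lo=[11, 15] (size 2, max 15) hi=[17, 28] (size 2, min 17) -> median=16
Step 5: insert 19 -> lo=[11, 15, 17] (size 3, max 17) hi=[19, 28] (size 2, min 19) -> median=17
Step 6: insert 5 -> lo=[5, 11, 15] (size 3, max 15) hi=[17, 19, 28] (size 3, min 17) -> median=16
Step 7: insert 3 -> lo=[3, 5, 11, 15] (size 4, max 15) hi=[17, 19, 28] (size 3, min 17) -> median=15
Step 8: insert 28 -> lo=[3, 5, 11, 15] (size 4, max 15) hi=[17, 19, 28, 28] (size 4, min 17) -> median=16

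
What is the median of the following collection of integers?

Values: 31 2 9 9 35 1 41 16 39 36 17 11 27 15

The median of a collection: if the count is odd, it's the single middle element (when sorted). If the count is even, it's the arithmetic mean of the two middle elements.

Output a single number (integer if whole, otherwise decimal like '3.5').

Answer: 16.5

Derivation:
Step 1: insert 31 -> lo=[31] (size 1, max 31) hi=[] (size 0) -> median=31
Step 2: insert 2 -> lo=[2] (size 1, max 2) hi=[31] (size 1, min 31) -> median=16.5
Step 3: insert 9 -> lo=[2, 9] (size 2, max 9) hi=[31] (size 1, min 31) -> median=9
Step 4: insert 9 -> lo=[2, 9] (size 2, max 9) hi=[9, 31] (size 2, min 9) -> median=9
Step 5: insert 35 -> lo=[2, 9, 9] (size 3, max 9) hi=[31, 35] (size 2, min 31) -> median=9
Step 6: insert 1 -> lo=[1, 2, 9] (size 3, max 9) hi=[9, 31, 35] (size 3, min 9) -> median=9
Step 7: insert 41 -> lo=[1, 2, 9, 9] (size 4, max 9) hi=[31, 35, 41] (size 3, min 31) -> median=9
Step 8: insert 16 -> lo=[1, 2, 9, 9] (size 4, max 9) hi=[16, 31, 35, 41] (size 4, min 16) -> median=12.5
Step 9: insert 39 -> lo=[1, 2, 9, 9, 16] (size 5, max 16) hi=[31, 35, 39, 41] (size 4, min 31) -> median=16
Step 10: insert 36 -> lo=[1, 2, 9, 9, 16] (size 5, max 16) hi=[31, 35, 36, 39, 41] (size 5, min 31) -> median=23.5
Step 11: insert 17 -> lo=[1, 2, 9, 9, 16, 17] (size 6, max 17) hi=[31, 35, 36, 39, 41] (size 5, min 31) -> median=17
Step 12: insert 11 -> lo=[1, 2, 9, 9, 11, 16] (size 6, max 16) hi=[17, 31, 35, 36, 39, 41] (size 6, min 17) -> median=16.5
Step 13: insert 27 -> lo=[1, 2, 9, 9, 11, 16, 17] (size 7, max 17) hi=[27, 31, 35, 36, 39, 41] (size 6, min 27) -> median=17
Step 14: insert 15 -> lo=[1, 2, 9, 9, 11, 15, 16] (size 7, max 16) hi=[17, 27, 31, 35, 36, 39, 41] (size 7, min 17) -> median=16.5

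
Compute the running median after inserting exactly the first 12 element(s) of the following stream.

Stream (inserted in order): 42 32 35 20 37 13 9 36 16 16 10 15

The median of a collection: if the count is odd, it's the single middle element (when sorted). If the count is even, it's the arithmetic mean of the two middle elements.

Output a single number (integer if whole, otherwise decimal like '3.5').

Step 1: insert 42 -> lo=[42] (size 1, max 42) hi=[] (size 0) -> median=42
Step 2: insert 32 -> lo=[32] (size 1, max 32) hi=[42] (size 1, min 42) -> median=37
Step 3: insert 35 -> lo=[32, 35] (size 2, max 35) hi=[42] (size 1, min 42) -> median=35
Step 4: insert 20 -> lo=[20, 32] (size 2, max 32) hi=[35, 42] (size 2, min 35) -> median=33.5
Step 5: insert 37 -> lo=[20, 32, 35] (size 3, max 35) hi=[37, 42] (size 2, min 37) -> median=35
Step 6: insert 13 -> lo=[13, 20, 32] (size 3, max 32) hi=[35, 37, 42] (size 3, min 35) -> median=33.5
Step 7: insert 9 -> lo=[9, 13, 20, 32] (size 4, max 32) hi=[35, 37, 42] (size 3, min 35) -> median=32
Step 8: insert 36 -> lo=[9, 13, 20, 32] (size 4, max 32) hi=[35, 36, 37, 42] (size 4, min 35) -> median=33.5
Step 9: insert 16 -> lo=[9, 13, 16, 20, 32] (size 5, max 32) hi=[35, 36, 37, 42] (size 4, min 35) -> median=32
Step 10: insert 16 -> lo=[9, 13, 16, 16, 20] (size 5, max 20) hi=[32, 35, 36, 37, 42] (size 5, min 32) -> median=26
Step 11: insert 10 -> lo=[9, 10, 13, 16, 16, 20] (size 6, max 20) hi=[32, 35, 36, 37, 42] (size 5, min 32) -> median=20
Step 12: insert 15 -> lo=[9, 10, 13, 15, 16, 16] (size 6, max 16) hi=[20, 32, 35, 36, 37, 42] (size 6, min 20) -> median=18

Answer: 18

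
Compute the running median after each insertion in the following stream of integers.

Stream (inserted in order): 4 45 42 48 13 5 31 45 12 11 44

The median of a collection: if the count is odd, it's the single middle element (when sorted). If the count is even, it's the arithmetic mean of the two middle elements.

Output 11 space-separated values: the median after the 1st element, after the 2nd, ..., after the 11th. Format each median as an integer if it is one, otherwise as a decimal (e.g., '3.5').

Step 1: insert 4 -> lo=[4] (size 1, max 4) hi=[] (size 0) -> median=4
Step 2: insert 45 -> lo=[4] (size 1, max 4) hi=[45] (size 1, min 45) -> median=24.5
Step 3: insert 42 -> lo=[4, 42] (size 2, max 42) hi=[45] (size 1, min 45) -> median=42
Step 4: insert 48 -> lo=[4, 42] (size 2, max 42) hi=[45, 48] (size 2, min 45) -> median=43.5
Step 5: insert 13 -> lo=[4, 13, 42] (size 3, max 42) hi=[45, 48] (size 2, min 45) -> median=42
Step 6: insert 5 -> lo=[4, 5, 13] (size 3, max 13) hi=[42, 45, 48] (size 3, min 42) -> median=27.5
Step 7: insert 31 -> lo=[4, 5, 13, 31] (size 4, max 31) hi=[42, 45, 48] (size 3, min 42) -> median=31
Step 8: insert 45 -> lo=[4, 5, 13, 31] (size 4, max 31) hi=[42, 45, 45, 48] (size 4, min 42) -> median=36.5
Step 9: insert 12 -> lo=[4, 5, 12, 13, 31] (size 5, max 31) hi=[42, 45, 45, 48] (size 4, min 42) -> median=31
Step 10: insert 11 -> lo=[4, 5, 11, 12, 13] (size 5, max 13) hi=[31, 42, 45, 45, 48] (size 5, min 31) -> median=22
Step 11: insert 44 -> lo=[4, 5, 11, 12, 13, 31] (size 6, max 31) hi=[42, 44, 45, 45, 48] (size 5, min 42) -> median=31

Answer: 4 24.5 42 43.5 42 27.5 31 36.5 31 22 31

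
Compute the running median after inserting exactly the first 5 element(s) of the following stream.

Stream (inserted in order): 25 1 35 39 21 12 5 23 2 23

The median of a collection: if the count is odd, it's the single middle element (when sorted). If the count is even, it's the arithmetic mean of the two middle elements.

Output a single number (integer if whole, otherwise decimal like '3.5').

Step 1: insert 25 -> lo=[25] (size 1, max 25) hi=[] (size 0) -> median=25
Step 2: insert 1 -> lo=[1] (size 1, max 1) hi=[25] (size 1, min 25) -> median=13
Step 3: insert 35 -> lo=[1, 25] (size 2, max 25) hi=[35] (size 1, min 35) -> median=25
Step 4: insert 39 -> lo=[1, 25] (size 2, max 25) hi=[35, 39] (size 2, min 35) -> median=30
Step 5: insert 21 -> lo=[1, 21, 25] (size 3, max 25) hi=[35, 39] (size 2, min 35) -> median=25

Answer: 25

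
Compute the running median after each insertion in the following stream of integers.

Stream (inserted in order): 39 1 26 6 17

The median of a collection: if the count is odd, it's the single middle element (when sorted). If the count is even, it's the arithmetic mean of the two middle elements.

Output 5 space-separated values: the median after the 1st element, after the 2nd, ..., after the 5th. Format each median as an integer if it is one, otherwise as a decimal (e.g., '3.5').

Step 1: insert 39 -> lo=[39] (size 1, max 39) hi=[] (size 0) -> median=39
Step 2: insert 1 -> lo=[1] (size 1, max 1) hi=[39] (size 1, min 39) -> median=20
Step 3: insert 26 -> lo=[1, 26] (size 2, max 26) hi=[39] (size 1, min 39) -> median=26
Step 4: insert 6 -> lo=[1, 6] (size 2, max 6) hi=[26, 39] (size 2, min 26) -> median=16
Step 5: insert 17 -> lo=[1, 6, 17] (size 3, max 17) hi=[26, 39] (size 2, min 26) -> median=17

Answer: 39 20 26 16 17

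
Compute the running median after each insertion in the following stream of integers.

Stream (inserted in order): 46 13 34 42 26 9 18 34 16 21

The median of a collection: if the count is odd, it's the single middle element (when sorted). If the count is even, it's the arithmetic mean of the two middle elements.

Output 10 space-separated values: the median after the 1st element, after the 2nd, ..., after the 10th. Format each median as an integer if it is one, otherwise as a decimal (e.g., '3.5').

Answer: 46 29.5 34 38 34 30 26 30 26 23.5

Derivation:
Step 1: insert 46 -> lo=[46] (size 1, max 46) hi=[] (size 0) -> median=46
Step 2: insert 13 -> lo=[13] (size 1, max 13) hi=[46] (size 1, min 46) -> median=29.5
Step 3: insert 34 -> lo=[13, 34] (size 2, max 34) hi=[46] (size 1, min 46) -> median=34
Step 4: insert 42 -> lo=[13, 34] (size 2, max 34) hi=[42, 46] (size 2, min 42) -> median=38
Step 5: insert 26 -> lo=[13, 26, 34] (size 3, max 34) hi=[42, 46] (size 2, min 42) -> median=34
Step 6: insert 9 -> lo=[9, 13, 26] (size 3, max 26) hi=[34, 42, 46] (size 3, min 34) -> median=30
Step 7: insert 18 -> lo=[9, 13, 18, 26] (size 4, max 26) hi=[34, 42, 46] (size 3, min 34) -> median=26
Step 8: insert 34 -> lo=[9, 13, 18, 26] (size 4, max 26) hi=[34, 34, 42, 46] (size 4, min 34) -> median=30
Step 9: insert 16 -> lo=[9, 13, 16, 18, 26] (size 5, max 26) hi=[34, 34, 42, 46] (size 4, min 34) -> median=26
Step 10: insert 21 -> lo=[9, 13, 16, 18, 21] (size 5, max 21) hi=[26, 34, 34, 42, 46] (size 5, min 26) -> median=23.5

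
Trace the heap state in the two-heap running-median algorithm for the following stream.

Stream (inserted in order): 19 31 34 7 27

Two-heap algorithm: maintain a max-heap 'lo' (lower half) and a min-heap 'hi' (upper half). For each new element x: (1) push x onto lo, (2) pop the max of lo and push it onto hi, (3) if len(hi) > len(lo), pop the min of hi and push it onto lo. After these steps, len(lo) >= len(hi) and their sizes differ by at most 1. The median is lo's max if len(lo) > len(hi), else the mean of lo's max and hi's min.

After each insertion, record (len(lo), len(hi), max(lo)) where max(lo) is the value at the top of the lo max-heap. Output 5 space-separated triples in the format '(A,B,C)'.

Answer: (1,0,19) (1,1,19) (2,1,31) (2,2,19) (3,2,27)

Derivation:
Step 1: insert 19 -> lo=[19] hi=[] -> (len(lo)=1, len(hi)=0, max(lo)=19)
Step 2: insert 31 -> lo=[19] hi=[31] -> (len(lo)=1, len(hi)=1, max(lo)=19)
Step 3: insert 34 -> lo=[19, 31] hi=[34] -> (len(lo)=2, len(hi)=1, max(lo)=31)
Step 4: insert 7 -> lo=[7, 19] hi=[31, 34] -> (len(lo)=2, len(hi)=2, max(lo)=19)
Step 5: insert 27 -> lo=[7, 19, 27] hi=[31, 34] -> (len(lo)=3, len(hi)=2, max(lo)=27)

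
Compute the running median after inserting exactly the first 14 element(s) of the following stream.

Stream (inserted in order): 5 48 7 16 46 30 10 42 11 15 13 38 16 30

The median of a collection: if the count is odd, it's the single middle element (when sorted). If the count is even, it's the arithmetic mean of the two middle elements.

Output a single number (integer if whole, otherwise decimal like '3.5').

Answer: 16

Derivation:
Step 1: insert 5 -> lo=[5] (size 1, max 5) hi=[] (size 0) -> median=5
Step 2: insert 48 -> lo=[5] (size 1, max 5) hi=[48] (size 1, min 48) -> median=26.5
Step 3: insert 7 -> lo=[5, 7] (size 2, max 7) hi=[48] (size 1, min 48) -> median=7
Step 4: insert 16 -> lo=[5, 7] (size 2, max 7) hi=[16, 48] (size 2, min 16) -> median=11.5
Step 5: insert 46 -> lo=[5, 7, 16] (size 3, max 16) hi=[46, 48] (size 2, min 46) -> median=16
Step 6: insert 30 -> lo=[5, 7, 16] (size 3, max 16) hi=[30, 46, 48] (size 3, min 30) -> median=23
Step 7: insert 10 -> lo=[5, 7, 10, 16] (size 4, max 16) hi=[30, 46, 48] (size 3, min 30) -> median=16
Step 8: insert 42 -> lo=[5, 7, 10, 16] (size 4, max 16) hi=[30, 42, 46, 48] (size 4, min 30) -> median=23
Step 9: insert 11 -> lo=[5, 7, 10, 11, 16] (size 5, max 16) hi=[30, 42, 46, 48] (size 4, min 30) -> median=16
Step 10: insert 15 -> lo=[5, 7, 10, 11, 15] (size 5, max 15) hi=[16, 30, 42, 46, 48] (size 5, min 16) -> median=15.5
Step 11: insert 13 -> lo=[5, 7, 10, 11, 13, 15] (size 6, max 15) hi=[16, 30, 42, 46, 48] (size 5, min 16) -> median=15
Step 12: insert 38 -> lo=[5, 7, 10, 11, 13, 15] (size 6, max 15) hi=[16, 30, 38, 42, 46, 48] (size 6, min 16) -> median=15.5
Step 13: insert 16 -> lo=[5, 7, 10, 11, 13, 15, 16] (size 7, max 16) hi=[16, 30, 38, 42, 46, 48] (size 6, min 16) -> median=16
Step 14: insert 30 -> lo=[5, 7, 10, 11, 13, 15, 16] (size 7, max 16) hi=[16, 30, 30, 38, 42, 46, 48] (size 7, min 16) -> median=16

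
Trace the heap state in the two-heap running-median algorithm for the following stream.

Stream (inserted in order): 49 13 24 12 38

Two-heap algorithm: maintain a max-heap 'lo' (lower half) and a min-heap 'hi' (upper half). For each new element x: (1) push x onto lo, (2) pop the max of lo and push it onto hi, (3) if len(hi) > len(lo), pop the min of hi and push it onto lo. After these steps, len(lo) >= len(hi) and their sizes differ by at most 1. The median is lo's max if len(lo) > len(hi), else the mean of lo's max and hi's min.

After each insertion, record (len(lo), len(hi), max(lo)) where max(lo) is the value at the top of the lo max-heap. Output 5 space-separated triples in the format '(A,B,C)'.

Answer: (1,0,49) (1,1,13) (2,1,24) (2,2,13) (3,2,24)

Derivation:
Step 1: insert 49 -> lo=[49] hi=[] -> (len(lo)=1, len(hi)=0, max(lo)=49)
Step 2: insert 13 -> lo=[13] hi=[49] -> (len(lo)=1, len(hi)=1, max(lo)=13)
Step 3: insert 24 -> lo=[13, 24] hi=[49] -> (len(lo)=2, len(hi)=1, max(lo)=24)
Step 4: insert 12 -> lo=[12, 13] hi=[24, 49] -> (len(lo)=2, len(hi)=2, max(lo)=13)
Step 5: insert 38 -> lo=[12, 13, 24] hi=[38, 49] -> (len(lo)=3, len(hi)=2, max(lo)=24)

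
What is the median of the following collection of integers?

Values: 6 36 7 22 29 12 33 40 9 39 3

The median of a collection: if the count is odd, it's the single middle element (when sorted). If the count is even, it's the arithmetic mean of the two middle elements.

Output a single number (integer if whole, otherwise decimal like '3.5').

Answer: 22

Derivation:
Step 1: insert 6 -> lo=[6] (size 1, max 6) hi=[] (size 0) -> median=6
Step 2: insert 36 -> lo=[6] (size 1, max 6) hi=[36] (size 1, min 36) -> median=21
Step 3: insert 7 -> lo=[6, 7] (size 2, max 7) hi=[36] (size 1, min 36) -> median=7
Step 4: insert 22 -> lo=[6, 7] (size 2, max 7) hi=[22, 36] (size 2, min 22) -> median=14.5
Step 5: insert 29 -> lo=[6, 7, 22] (size 3, max 22) hi=[29, 36] (size 2, min 29) -> median=22
Step 6: insert 12 -> lo=[6, 7, 12] (size 3, max 12) hi=[22, 29, 36] (size 3, min 22) -> median=17
Step 7: insert 33 -> lo=[6, 7, 12, 22] (size 4, max 22) hi=[29, 33, 36] (size 3, min 29) -> median=22
Step 8: insert 40 -> lo=[6, 7, 12, 22] (size 4, max 22) hi=[29, 33, 36, 40] (size 4, min 29) -> median=25.5
Step 9: insert 9 -> lo=[6, 7, 9, 12, 22] (size 5, max 22) hi=[29, 33, 36, 40] (size 4, min 29) -> median=22
Step 10: insert 39 -> lo=[6, 7, 9, 12, 22] (size 5, max 22) hi=[29, 33, 36, 39, 40] (size 5, min 29) -> median=25.5
Step 11: insert 3 -> lo=[3, 6, 7, 9, 12, 22] (size 6, max 22) hi=[29, 33, 36, 39, 40] (size 5, min 29) -> median=22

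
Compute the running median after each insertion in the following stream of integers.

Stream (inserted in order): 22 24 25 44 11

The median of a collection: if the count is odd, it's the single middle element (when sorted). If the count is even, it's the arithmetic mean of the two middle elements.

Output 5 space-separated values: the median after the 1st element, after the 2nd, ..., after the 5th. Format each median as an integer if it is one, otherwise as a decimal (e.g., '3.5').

Answer: 22 23 24 24.5 24

Derivation:
Step 1: insert 22 -> lo=[22] (size 1, max 22) hi=[] (size 0) -> median=22
Step 2: insert 24 -> lo=[22] (size 1, max 22) hi=[24] (size 1, min 24) -> median=23
Step 3: insert 25 -> lo=[22, 24] (size 2, max 24) hi=[25] (size 1, min 25) -> median=24
Step 4: insert 44 -> lo=[22, 24] (size 2, max 24) hi=[25, 44] (size 2, min 25) -> median=24.5
Step 5: insert 11 -> lo=[11, 22, 24] (size 3, max 24) hi=[25, 44] (size 2, min 25) -> median=24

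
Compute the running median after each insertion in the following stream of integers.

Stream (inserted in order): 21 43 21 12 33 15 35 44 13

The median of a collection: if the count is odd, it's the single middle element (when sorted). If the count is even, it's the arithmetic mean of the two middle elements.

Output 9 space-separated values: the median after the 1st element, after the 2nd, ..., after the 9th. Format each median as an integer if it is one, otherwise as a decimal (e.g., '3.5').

Step 1: insert 21 -> lo=[21] (size 1, max 21) hi=[] (size 0) -> median=21
Step 2: insert 43 -> lo=[21] (size 1, max 21) hi=[43] (size 1, min 43) -> median=32
Step 3: insert 21 -> lo=[21, 21] (size 2, max 21) hi=[43] (size 1, min 43) -> median=21
Step 4: insert 12 -> lo=[12, 21] (size 2, max 21) hi=[21, 43] (size 2, min 21) -> median=21
Step 5: insert 33 -> lo=[12, 21, 21] (size 3, max 21) hi=[33, 43] (size 2, min 33) -> median=21
Step 6: insert 15 -> lo=[12, 15, 21] (size 3, max 21) hi=[21, 33, 43] (size 3, min 21) -> median=21
Step 7: insert 35 -> lo=[12, 15, 21, 21] (size 4, max 21) hi=[33, 35, 43] (size 3, min 33) -> median=21
Step 8: insert 44 -> lo=[12, 15, 21, 21] (size 4, max 21) hi=[33, 35, 43, 44] (size 4, min 33) -> median=27
Step 9: insert 13 -> lo=[12, 13, 15, 21, 21] (size 5, max 21) hi=[33, 35, 43, 44] (size 4, min 33) -> median=21

Answer: 21 32 21 21 21 21 21 27 21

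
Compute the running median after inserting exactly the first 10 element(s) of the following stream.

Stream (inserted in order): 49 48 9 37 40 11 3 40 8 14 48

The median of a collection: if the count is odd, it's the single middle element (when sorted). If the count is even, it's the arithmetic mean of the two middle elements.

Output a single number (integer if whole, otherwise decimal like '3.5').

Answer: 25.5

Derivation:
Step 1: insert 49 -> lo=[49] (size 1, max 49) hi=[] (size 0) -> median=49
Step 2: insert 48 -> lo=[48] (size 1, max 48) hi=[49] (size 1, min 49) -> median=48.5
Step 3: insert 9 -> lo=[9, 48] (size 2, max 48) hi=[49] (size 1, min 49) -> median=48
Step 4: insert 37 -> lo=[9, 37] (size 2, max 37) hi=[48, 49] (size 2, min 48) -> median=42.5
Step 5: insert 40 -> lo=[9, 37, 40] (size 3, max 40) hi=[48, 49] (size 2, min 48) -> median=40
Step 6: insert 11 -> lo=[9, 11, 37] (size 3, max 37) hi=[40, 48, 49] (size 3, min 40) -> median=38.5
Step 7: insert 3 -> lo=[3, 9, 11, 37] (size 4, max 37) hi=[40, 48, 49] (size 3, min 40) -> median=37
Step 8: insert 40 -> lo=[3, 9, 11, 37] (size 4, max 37) hi=[40, 40, 48, 49] (size 4, min 40) -> median=38.5
Step 9: insert 8 -> lo=[3, 8, 9, 11, 37] (size 5, max 37) hi=[40, 40, 48, 49] (size 4, min 40) -> median=37
Step 10: insert 14 -> lo=[3, 8, 9, 11, 14] (size 5, max 14) hi=[37, 40, 40, 48, 49] (size 5, min 37) -> median=25.5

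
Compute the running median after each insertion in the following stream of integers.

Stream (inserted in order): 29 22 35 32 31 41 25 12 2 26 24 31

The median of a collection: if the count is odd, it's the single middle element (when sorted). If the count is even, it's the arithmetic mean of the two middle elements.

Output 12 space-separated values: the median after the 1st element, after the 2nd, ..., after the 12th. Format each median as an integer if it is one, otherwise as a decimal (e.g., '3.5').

Step 1: insert 29 -> lo=[29] (size 1, max 29) hi=[] (size 0) -> median=29
Step 2: insert 22 -> lo=[22] (size 1, max 22) hi=[29] (size 1, min 29) -> median=25.5
Step 3: insert 35 -> lo=[22, 29] (size 2, max 29) hi=[35] (size 1, min 35) -> median=29
Step 4: insert 32 -> lo=[22, 29] (size 2, max 29) hi=[32, 35] (size 2, min 32) -> median=30.5
Step 5: insert 31 -> lo=[22, 29, 31] (size 3, max 31) hi=[32, 35] (size 2, min 32) -> median=31
Step 6: insert 41 -> lo=[22, 29, 31] (size 3, max 31) hi=[32, 35, 41] (size 3, min 32) -> median=31.5
Step 7: insert 25 -> lo=[22, 25, 29, 31] (size 4, max 31) hi=[32, 35, 41] (size 3, min 32) -> median=31
Step 8: insert 12 -> lo=[12, 22, 25, 29] (size 4, max 29) hi=[31, 32, 35, 41] (size 4, min 31) -> median=30
Step 9: insert 2 -> lo=[2, 12, 22, 25, 29] (size 5, max 29) hi=[31, 32, 35, 41] (size 4, min 31) -> median=29
Step 10: insert 26 -> lo=[2, 12, 22, 25, 26] (size 5, max 26) hi=[29, 31, 32, 35, 41] (size 5, min 29) -> median=27.5
Step 11: insert 24 -> lo=[2, 12, 22, 24, 25, 26] (size 6, max 26) hi=[29, 31, 32, 35, 41] (size 5, min 29) -> median=26
Step 12: insert 31 -> lo=[2, 12, 22, 24, 25, 26] (size 6, max 26) hi=[29, 31, 31, 32, 35, 41] (size 6, min 29) -> median=27.5

Answer: 29 25.5 29 30.5 31 31.5 31 30 29 27.5 26 27.5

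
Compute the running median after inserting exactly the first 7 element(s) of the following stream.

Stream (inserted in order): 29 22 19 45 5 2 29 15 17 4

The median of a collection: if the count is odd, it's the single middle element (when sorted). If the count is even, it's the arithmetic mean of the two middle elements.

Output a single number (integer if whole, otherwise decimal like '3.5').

Step 1: insert 29 -> lo=[29] (size 1, max 29) hi=[] (size 0) -> median=29
Step 2: insert 22 -> lo=[22] (size 1, max 22) hi=[29] (size 1, min 29) -> median=25.5
Step 3: insert 19 -> lo=[19, 22] (size 2, max 22) hi=[29] (size 1, min 29) -> median=22
Step 4: insert 45 -> lo=[19, 22] (size 2, max 22) hi=[29, 45] (size 2, min 29) -> median=25.5
Step 5: insert 5 -> lo=[5, 19, 22] (size 3, max 22) hi=[29, 45] (size 2, min 29) -> median=22
Step 6: insert 2 -> lo=[2, 5, 19] (size 3, max 19) hi=[22, 29, 45] (size 3, min 22) -> median=20.5
Step 7: insert 29 -> lo=[2, 5, 19, 22] (size 4, max 22) hi=[29, 29, 45] (size 3, min 29) -> median=22

Answer: 22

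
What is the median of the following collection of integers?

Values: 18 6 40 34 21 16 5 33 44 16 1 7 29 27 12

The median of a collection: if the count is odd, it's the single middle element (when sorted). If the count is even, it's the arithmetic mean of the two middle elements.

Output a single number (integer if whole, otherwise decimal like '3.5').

Step 1: insert 18 -> lo=[18] (size 1, max 18) hi=[] (size 0) -> median=18
Step 2: insert 6 -> lo=[6] (size 1, max 6) hi=[18] (size 1, min 18) -> median=12
Step 3: insert 40 -> lo=[6, 18] (size 2, max 18) hi=[40] (size 1, min 40) -> median=18
Step 4: insert 34 -> lo=[6, 18] (size 2, max 18) hi=[34, 40] (size 2, min 34) -> median=26
Step 5: insert 21 -> lo=[6, 18, 21] (size 3, max 21) hi=[34, 40] (size 2, min 34) -> median=21
Step 6: insert 16 -> lo=[6, 16, 18] (size 3, max 18) hi=[21, 34, 40] (size 3, min 21) -> median=19.5
Step 7: insert 5 -> lo=[5, 6, 16, 18] (size 4, max 18) hi=[21, 34, 40] (size 3, min 21) -> median=18
Step 8: insert 33 -> lo=[5, 6, 16, 18] (size 4, max 18) hi=[21, 33, 34, 40] (size 4, min 21) -> median=19.5
Step 9: insert 44 -> lo=[5, 6, 16, 18, 21] (size 5, max 21) hi=[33, 34, 40, 44] (size 4, min 33) -> median=21
Step 10: insert 16 -> lo=[5, 6, 16, 16, 18] (size 5, max 18) hi=[21, 33, 34, 40, 44] (size 5, min 21) -> median=19.5
Step 11: insert 1 -> lo=[1, 5, 6, 16, 16, 18] (size 6, max 18) hi=[21, 33, 34, 40, 44] (size 5, min 21) -> median=18
Step 12: insert 7 -> lo=[1, 5, 6, 7, 16, 16] (size 6, max 16) hi=[18, 21, 33, 34, 40, 44] (size 6, min 18) -> median=17
Step 13: insert 29 -> lo=[1, 5, 6, 7, 16, 16, 18] (size 7, max 18) hi=[21, 29, 33, 34, 40, 44] (size 6, min 21) -> median=18
Step 14: insert 27 -> lo=[1, 5, 6, 7, 16, 16, 18] (size 7, max 18) hi=[21, 27, 29, 33, 34, 40, 44] (size 7, min 21) -> median=19.5
Step 15: insert 12 -> lo=[1, 5, 6, 7, 12, 16, 16, 18] (size 8, max 18) hi=[21, 27, 29, 33, 34, 40, 44] (size 7, min 21) -> median=18

Answer: 18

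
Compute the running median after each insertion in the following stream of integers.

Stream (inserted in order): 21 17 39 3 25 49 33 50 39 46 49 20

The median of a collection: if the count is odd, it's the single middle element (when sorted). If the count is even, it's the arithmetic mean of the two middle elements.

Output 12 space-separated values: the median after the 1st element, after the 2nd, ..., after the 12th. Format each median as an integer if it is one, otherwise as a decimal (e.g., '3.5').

Answer: 21 19 21 19 21 23 25 29 33 36 39 36

Derivation:
Step 1: insert 21 -> lo=[21] (size 1, max 21) hi=[] (size 0) -> median=21
Step 2: insert 17 -> lo=[17] (size 1, max 17) hi=[21] (size 1, min 21) -> median=19
Step 3: insert 39 -> lo=[17, 21] (size 2, max 21) hi=[39] (size 1, min 39) -> median=21
Step 4: insert 3 -> lo=[3, 17] (size 2, max 17) hi=[21, 39] (size 2, min 21) -> median=19
Step 5: insert 25 -> lo=[3, 17, 21] (size 3, max 21) hi=[25, 39] (size 2, min 25) -> median=21
Step 6: insert 49 -> lo=[3, 17, 21] (size 3, max 21) hi=[25, 39, 49] (size 3, min 25) -> median=23
Step 7: insert 33 -> lo=[3, 17, 21, 25] (size 4, max 25) hi=[33, 39, 49] (size 3, min 33) -> median=25
Step 8: insert 50 -> lo=[3, 17, 21, 25] (size 4, max 25) hi=[33, 39, 49, 50] (size 4, min 33) -> median=29
Step 9: insert 39 -> lo=[3, 17, 21, 25, 33] (size 5, max 33) hi=[39, 39, 49, 50] (size 4, min 39) -> median=33
Step 10: insert 46 -> lo=[3, 17, 21, 25, 33] (size 5, max 33) hi=[39, 39, 46, 49, 50] (size 5, min 39) -> median=36
Step 11: insert 49 -> lo=[3, 17, 21, 25, 33, 39] (size 6, max 39) hi=[39, 46, 49, 49, 50] (size 5, min 39) -> median=39
Step 12: insert 20 -> lo=[3, 17, 20, 21, 25, 33] (size 6, max 33) hi=[39, 39, 46, 49, 49, 50] (size 6, min 39) -> median=36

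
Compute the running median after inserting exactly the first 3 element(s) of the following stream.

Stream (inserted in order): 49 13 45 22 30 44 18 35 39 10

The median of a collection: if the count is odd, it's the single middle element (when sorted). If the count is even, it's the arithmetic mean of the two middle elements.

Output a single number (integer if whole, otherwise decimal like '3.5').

Step 1: insert 49 -> lo=[49] (size 1, max 49) hi=[] (size 0) -> median=49
Step 2: insert 13 -> lo=[13] (size 1, max 13) hi=[49] (size 1, min 49) -> median=31
Step 3: insert 45 -> lo=[13, 45] (size 2, max 45) hi=[49] (size 1, min 49) -> median=45

Answer: 45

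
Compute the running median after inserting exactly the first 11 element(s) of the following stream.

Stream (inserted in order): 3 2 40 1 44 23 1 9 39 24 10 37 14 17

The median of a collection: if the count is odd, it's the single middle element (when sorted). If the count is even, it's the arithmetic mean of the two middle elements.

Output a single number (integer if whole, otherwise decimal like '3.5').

Answer: 10

Derivation:
Step 1: insert 3 -> lo=[3] (size 1, max 3) hi=[] (size 0) -> median=3
Step 2: insert 2 -> lo=[2] (size 1, max 2) hi=[3] (size 1, min 3) -> median=2.5
Step 3: insert 40 -> lo=[2, 3] (size 2, max 3) hi=[40] (size 1, min 40) -> median=3
Step 4: insert 1 -> lo=[1, 2] (size 2, max 2) hi=[3, 40] (size 2, min 3) -> median=2.5
Step 5: insert 44 -> lo=[1, 2, 3] (size 3, max 3) hi=[40, 44] (size 2, min 40) -> median=3
Step 6: insert 23 -> lo=[1, 2, 3] (size 3, max 3) hi=[23, 40, 44] (size 3, min 23) -> median=13
Step 7: insert 1 -> lo=[1, 1, 2, 3] (size 4, max 3) hi=[23, 40, 44] (size 3, min 23) -> median=3
Step 8: insert 9 -> lo=[1, 1, 2, 3] (size 4, max 3) hi=[9, 23, 40, 44] (size 4, min 9) -> median=6
Step 9: insert 39 -> lo=[1, 1, 2, 3, 9] (size 5, max 9) hi=[23, 39, 40, 44] (size 4, min 23) -> median=9
Step 10: insert 24 -> lo=[1, 1, 2, 3, 9] (size 5, max 9) hi=[23, 24, 39, 40, 44] (size 5, min 23) -> median=16
Step 11: insert 10 -> lo=[1, 1, 2, 3, 9, 10] (size 6, max 10) hi=[23, 24, 39, 40, 44] (size 5, min 23) -> median=10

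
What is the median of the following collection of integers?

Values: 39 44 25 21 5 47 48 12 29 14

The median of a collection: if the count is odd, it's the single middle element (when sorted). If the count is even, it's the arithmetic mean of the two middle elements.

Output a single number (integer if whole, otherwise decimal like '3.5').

Answer: 27

Derivation:
Step 1: insert 39 -> lo=[39] (size 1, max 39) hi=[] (size 0) -> median=39
Step 2: insert 44 -> lo=[39] (size 1, max 39) hi=[44] (size 1, min 44) -> median=41.5
Step 3: insert 25 -> lo=[25, 39] (size 2, max 39) hi=[44] (size 1, min 44) -> median=39
Step 4: insert 21 -> lo=[21, 25] (size 2, max 25) hi=[39, 44] (size 2, min 39) -> median=32
Step 5: insert 5 -> lo=[5, 21, 25] (size 3, max 25) hi=[39, 44] (size 2, min 39) -> median=25
Step 6: insert 47 -> lo=[5, 21, 25] (size 3, max 25) hi=[39, 44, 47] (size 3, min 39) -> median=32
Step 7: insert 48 -> lo=[5, 21, 25, 39] (size 4, max 39) hi=[44, 47, 48] (size 3, min 44) -> median=39
Step 8: insert 12 -> lo=[5, 12, 21, 25] (size 4, max 25) hi=[39, 44, 47, 48] (size 4, min 39) -> median=32
Step 9: insert 29 -> lo=[5, 12, 21, 25, 29] (size 5, max 29) hi=[39, 44, 47, 48] (size 4, min 39) -> median=29
Step 10: insert 14 -> lo=[5, 12, 14, 21, 25] (size 5, max 25) hi=[29, 39, 44, 47, 48] (size 5, min 29) -> median=27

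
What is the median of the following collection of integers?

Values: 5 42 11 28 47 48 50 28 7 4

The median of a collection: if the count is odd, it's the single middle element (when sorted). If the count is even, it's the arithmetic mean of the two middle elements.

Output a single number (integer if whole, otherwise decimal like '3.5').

Step 1: insert 5 -> lo=[5] (size 1, max 5) hi=[] (size 0) -> median=5
Step 2: insert 42 -> lo=[5] (size 1, max 5) hi=[42] (size 1, min 42) -> median=23.5
Step 3: insert 11 -> lo=[5, 11] (size 2, max 11) hi=[42] (size 1, min 42) -> median=11
Step 4: insert 28 -> lo=[5, 11] (size 2, max 11) hi=[28, 42] (size 2, min 28) -> median=19.5
Step 5: insert 47 -> lo=[5, 11, 28] (size 3, max 28) hi=[42, 47] (size 2, min 42) -> median=28
Step 6: insert 48 -> lo=[5, 11, 28] (size 3, max 28) hi=[42, 47, 48] (size 3, min 42) -> median=35
Step 7: insert 50 -> lo=[5, 11, 28, 42] (size 4, max 42) hi=[47, 48, 50] (size 3, min 47) -> median=42
Step 8: insert 28 -> lo=[5, 11, 28, 28] (size 4, max 28) hi=[42, 47, 48, 50] (size 4, min 42) -> median=35
Step 9: insert 7 -> lo=[5, 7, 11, 28, 28] (size 5, max 28) hi=[42, 47, 48, 50] (size 4, min 42) -> median=28
Step 10: insert 4 -> lo=[4, 5, 7, 11, 28] (size 5, max 28) hi=[28, 42, 47, 48, 50] (size 5, min 28) -> median=28

Answer: 28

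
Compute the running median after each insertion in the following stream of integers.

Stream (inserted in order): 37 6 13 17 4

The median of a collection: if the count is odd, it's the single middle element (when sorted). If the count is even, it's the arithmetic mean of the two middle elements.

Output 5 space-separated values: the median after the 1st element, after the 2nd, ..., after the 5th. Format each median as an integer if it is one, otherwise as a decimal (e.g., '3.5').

Step 1: insert 37 -> lo=[37] (size 1, max 37) hi=[] (size 0) -> median=37
Step 2: insert 6 -> lo=[6] (size 1, max 6) hi=[37] (size 1, min 37) -> median=21.5
Step 3: insert 13 -> lo=[6, 13] (size 2, max 13) hi=[37] (size 1, min 37) -> median=13
Step 4: insert 17 -> lo=[6, 13] (size 2, max 13) hi=[17, 37] (size 2, min 17) -> median=15
Step 5: insert 4 -> lo=[4, 6, 13] (size 3, max 13) hi=[17, 37] (size 2, min 17) -> median=13

Answer: 37 21.5 13 15 13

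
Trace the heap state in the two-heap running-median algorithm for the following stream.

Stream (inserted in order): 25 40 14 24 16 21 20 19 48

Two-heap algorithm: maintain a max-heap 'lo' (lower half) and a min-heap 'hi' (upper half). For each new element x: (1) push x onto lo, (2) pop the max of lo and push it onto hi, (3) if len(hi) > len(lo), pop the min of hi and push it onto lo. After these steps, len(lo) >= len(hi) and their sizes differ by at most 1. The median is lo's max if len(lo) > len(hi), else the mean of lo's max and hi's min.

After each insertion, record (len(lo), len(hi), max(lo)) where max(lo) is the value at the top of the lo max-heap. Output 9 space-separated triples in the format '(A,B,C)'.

Step 1: insert 25 -> lo=[25] hi=[] -> (len(lo)=1, len(hi)=0, max(lo)=25)
Step 2: insert 40 -> lo=[25] hi=[40] -> (len(lo)=1, len(hi)=1, max(lo)=25)
Step 3: insert 14 -> lo=[14, 25] hi=[40] -> (len(lo)=2, len(hi)=1, max(lo)=25)
Step 4: insert 24 -> lo=[14, 24] hi=[25, 40] -> (len(lo)=2, len(hi)=2, max(lo)=24)
Step 5: insert 16 -> lo=[14, 16, 24] hi=[25, 40] -> (len(lo)=3, len(hi)=2, max(lo)=24)
Step 6: insert 21 -> lo=[14, 16, 21] hi=[24, 25, 40] -> (len(lo)=3, len(hi)=3, max(lo)=21)
Step 7: insert 20 -> lo=[14, 16, 20, 21] hi=[24, 25, 40] -> (len(lo)=4, len(hi)=3, max(lo)=21)
Step 8: insert 19 -> lo=[14, 16, 19, 20] hi=[21, 24, 25, 40] -> (len(lo)=4, len(hi)=4, max(lo)=20)
Step 9: insert 48 -> lo=[14, 16, 19, 20, 21] hi=[24, 25, 40, 48] -> (len(lo)=5, len(hi)=4, max(lo)=21)

Answer: (1,0,25) (1,1,25) (2,1,25) (2,2,24) (3,2,24) (3,3,21) (4,3,21) (4,4,20) (5,4,21)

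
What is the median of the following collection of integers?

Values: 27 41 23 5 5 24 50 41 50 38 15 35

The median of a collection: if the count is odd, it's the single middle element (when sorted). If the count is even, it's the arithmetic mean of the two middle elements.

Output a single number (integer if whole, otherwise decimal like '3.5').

Answer: 31

Derivation:
Step 1: insert 27 -> lo=[27] (size 1, max 27) hi=[] (size 0) -> median=27
Step 2: insert 41 -> lo=[27] (size 1, max 27) hi=[41] (size 1, min 41) -> median=34
Step 3: insert 23 -> lo=[23, 27] (size 2, max 27) hi=[41] (size 1, min 41) -> median=27
Step 4: insert 5 -> lo=[5, 23] (size 2, max 23) hi=[27, 41] (size 2, min 27) -> median=25
Step 5: insert 5 -> lo=[5, 5, 23] (size 3, max 23) hi=[27, 41] (size 2, min 27) -> median=23
Step 6: insert 24 -> lo=[5, 5, 23] (size 3, max 23) hi=[24, 27, 41] (size 3, min 24) -> median=23.5
Step 7: insert 50 -> lo=[5, 5, 23, 24] (size 4, max 24) hi=[27, 41, 50] (size 3, min 27) -> median=24
Step 8: insert 41 -> lo=[5, 5, 23, 24] (size 4, max 24) hi=[27, 41, 41, 50] (size 4, min 27) -> median=25.5
Step 9: insert 50 -> lo=[5, 5, 23, 24, 27] (size 5, max 27) hi=[41, 41, 50, 50] (size 4, min 41) -> median=27
Step 10: insert 38 -> lo=[5, 5, 23, 24, 27] (size 5, max 27) hi=[38, 41, 41, 50, 50] (size 5, min 38) -> median=32.5
Step 11: insert 15 -> lo=[5, 5, 15, 23, 24, 27] (size 6, max 27) hi=[38, 41, 41, 50, 50] (size 5, min 38) -> median=27
Step 12: insert 35 -> lo=[5, 5, 15, 23, 24, 27] (size 6, max 27) hi=[35, 38, 41, 41, 50, 50] (size 6, min 35) -> median=31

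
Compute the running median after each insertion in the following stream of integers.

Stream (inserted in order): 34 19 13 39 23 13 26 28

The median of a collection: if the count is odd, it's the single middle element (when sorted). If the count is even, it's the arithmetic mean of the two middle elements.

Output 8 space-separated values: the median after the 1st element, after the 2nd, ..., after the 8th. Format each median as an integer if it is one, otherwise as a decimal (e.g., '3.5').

Answer: 34 26.5 19 26.5 23 21 23 24.5

Derivation:
Step 1: insert 34 -> lo=[34] (size 1, max 34) hi=[] (size 0) -> median=34
Step 2: insert 19 -> lo=[19] (size 1, max 19) hi=[34] (size 1, min 34) -> median=26.5
Step 3: insert 13 -> lo=[13, 19] (size 2, max 19) hi=[34] (size 1, min 34) -> median=19
Step 4: insert 39 -> lo=[13, 19] (size 2, max 19) hi=[34, 39] (size 2, min 34) -> median=26.5
Step 5: insert 23 -> lo=[13, 19, 23] (size 3, max 23) hi=[34, 39] (size 2, min 34) -> median=23
Step 6: insert 13 -> lo=[13, 13, 19] (size 3, max 19) hi=[23, 34, 39] (size 3, min 23) -> median=21
Step 7: insert 26 -> lo=[13, 13, 19, 23] (size 4, max 23) hi=[26, 34, 39] (size 3, min 26) -> median=23
Step 8: insert 28 -> lo=[13, 13, 19, 23] (size 4, max 23) hi=[26, 28, 34, 39] (size 4, min 26) -> median=24.5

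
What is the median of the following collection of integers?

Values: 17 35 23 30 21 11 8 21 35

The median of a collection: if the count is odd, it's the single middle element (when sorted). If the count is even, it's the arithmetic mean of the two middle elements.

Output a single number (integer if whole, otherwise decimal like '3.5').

Answer: 21

Derivation:
Step 1: insert 17 -> lo=[17] (size 1, max 17) hi=[] (size 0) -> median=17
Step 2: insert 35 -> lo=[17] (size 1, max 17) hi=[35] (size 1, min 35) -> median=26
Step 3: insert 23 -> lo=[17, 23] (size 2, max 23) hi=[35] (size 1, min 35) -> median=23
Step 4: insert 30 -> lo=[17, 23] (size 2, max 23) hi=[30, 35] (size 2, min 30) -> median=26.5
Step 5: insert 21 -> lo=[17, 21, 23] (size 3, max 23) hi=[30, 35] (size 2, min 30) -> median=23
Step 6: insert 11 -> lo=[11, 17, 21] (size 3, max 21) hi=[23, 30, 35] (size 3, min 23) -> median=22
Step 7: insert 8 -> lo=[8, 11, 17, 21] (size 4, max 21) hi=[23, 30, 35] (size 3, min 23) -> median=21
Step 8: insert 21 -> lo=[8, 11, 17, 21] (size 4, max 21) hi=[21, 23, 30, 35] (size 4, min 21) -> median=21
Step 9: insert 35 -> lo=[8, 11, 17, 21, 21] (size 5, max 21) hi=[23, 30, 35, 35] (size 4, min 23) -> median=21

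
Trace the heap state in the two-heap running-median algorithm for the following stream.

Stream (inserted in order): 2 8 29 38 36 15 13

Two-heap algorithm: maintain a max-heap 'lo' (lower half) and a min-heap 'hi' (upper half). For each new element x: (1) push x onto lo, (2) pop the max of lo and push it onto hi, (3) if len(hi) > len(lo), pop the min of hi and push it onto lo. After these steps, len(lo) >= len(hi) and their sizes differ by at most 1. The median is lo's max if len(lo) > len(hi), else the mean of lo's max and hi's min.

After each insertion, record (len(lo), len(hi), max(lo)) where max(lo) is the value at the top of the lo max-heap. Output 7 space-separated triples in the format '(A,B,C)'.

Answer: (1,0,2) (1,1,2) (2,1,8) (2,2,8) (3,2,29) (3,3,15) (4,3,15)

Derivation:
Step 1: insert 2 -> lo=[2] hi=[] -> (len(lo)=1, len(hi)=0, max(lo)=2)
Step 2: insert 8 -> lo=[2] hi=[8] -> (len(lo)=1, len(hi)=1, max(lo)=2)
Step 3: insert 29 -> lo=[2, 8] hi=[29] -> (len(lo)=2, len(hi)=1, max(lo)=8)
Step 4: insert 38 -> lo=[2, 8] hi=[29, 38] -> (len(lo)=2, len(hi)=2, max(lo)=8)
Step 5: insert 36 -> lo=[2, 8, 29] hi=[36, 38] -> (len(lo)=3, len(hi)=2, max(lo)=29)
Step 6: insert 15 -> lo=[2, 8, 15] hi=[29, 36, 38] -> (len(lo)=3, len(hi)=3, max(lo)=15)
Step 7: insert 13 -> lo=[2, 8, 13, 15] hi=[29, 36, 38] -> (len(lo)=4, len(hi)=3, max(lo)=15)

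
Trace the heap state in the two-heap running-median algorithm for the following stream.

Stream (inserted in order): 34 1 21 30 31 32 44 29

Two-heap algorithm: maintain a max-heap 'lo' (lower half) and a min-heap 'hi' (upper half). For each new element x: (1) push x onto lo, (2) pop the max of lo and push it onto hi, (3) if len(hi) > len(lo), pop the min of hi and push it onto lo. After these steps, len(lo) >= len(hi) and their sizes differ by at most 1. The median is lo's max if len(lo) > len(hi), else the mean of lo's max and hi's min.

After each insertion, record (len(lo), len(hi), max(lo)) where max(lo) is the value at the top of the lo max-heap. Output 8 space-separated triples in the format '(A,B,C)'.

Step 1: insert 34 -> lo=[34] hi=[] -> (len(lo)=1, len(hi)=0, max(lo)=34)
Step 2: insert 1 -> lo=[1] hi=[34] -> (len(lo)=1, len(hi)=1, max(lo)=1)
Step 3: insert 21 -> lo=[1, 21] hi=[34] -> (len(lo)=2, len(hi)=1, max(lo)=21)
Step 4: insert 30 -> lo=[1, 21] hi=[30, 34] -> (len(lo)=2, len(hi)=2, max(lo)=21)
Step 5: insert 31 -> lo=[1, 21, 30] hi=[31, 34] -> (len(lo)=3, len(hi)=2, max(lo)=30)
Step 6: insert 32 -> lo=[1, 21, 30] hi=[31, 32, 34] -> (len(lo)=3, len(hi)=3, max(lo)=30)
Step 7: insert 44 -> lo=[1, 21, 30, 31] hi=[32, 34, 44] -> (len(lo)=4, len(hi)=3, max(lo)=31)
Step 8: insert 29 -> lo=[1, 21, 29, 30] hi=[31, 32, 34, 44] -> (len(lo)=4, len(hi)=4, max(lo)=30)

Answer: (1,0,34) (1,1,1) (2,1,21) (2,2,21) (3,2,30) (3,3,30) (4,3,31) (4,4,30)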